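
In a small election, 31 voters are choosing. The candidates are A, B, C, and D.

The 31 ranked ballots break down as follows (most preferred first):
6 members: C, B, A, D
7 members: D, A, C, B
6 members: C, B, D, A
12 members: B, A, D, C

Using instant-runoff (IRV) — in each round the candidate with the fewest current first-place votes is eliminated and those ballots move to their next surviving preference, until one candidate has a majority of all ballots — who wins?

Round 1: A 0, B 12, C 12, D 7. A eliminated.
Round 2: B 12, C 12, D 7. D eliminated.
Round 3: B 12, C 19. C has a majority (≥16).

C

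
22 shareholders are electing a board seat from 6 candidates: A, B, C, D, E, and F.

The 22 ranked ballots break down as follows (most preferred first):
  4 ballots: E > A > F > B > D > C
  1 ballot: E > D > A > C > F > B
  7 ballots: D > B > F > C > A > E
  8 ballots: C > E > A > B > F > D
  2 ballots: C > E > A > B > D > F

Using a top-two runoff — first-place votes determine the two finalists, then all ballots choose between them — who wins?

D

Round 1 first-place votes: A 0, B 0, C 10, D 7, E 5, F 0. C and D advance.
Runoff: C is ranked above D on 10 ballots, D above C on 12.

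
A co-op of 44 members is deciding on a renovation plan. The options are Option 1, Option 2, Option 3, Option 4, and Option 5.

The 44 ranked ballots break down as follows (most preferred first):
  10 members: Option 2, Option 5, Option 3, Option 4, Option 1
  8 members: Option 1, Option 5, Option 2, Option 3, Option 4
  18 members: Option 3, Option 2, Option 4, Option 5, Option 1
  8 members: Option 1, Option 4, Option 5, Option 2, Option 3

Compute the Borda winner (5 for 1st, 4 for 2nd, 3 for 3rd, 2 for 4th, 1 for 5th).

Option 1: 10×1 + 8×5 + 18×1 + 8×5 = 108
Option 2: 10×5 + 8×3 + 18×4 + 8×2 = 162
Option 3: 10×3 + 8×2 + 18×5 + 8×1 = 144
Option 4: 10×2 + 8×1 + 18×3 + 8×4 = 114
Option 5: 10×4 + 8×4 + 18×2 + 8×3 = 132

Option 2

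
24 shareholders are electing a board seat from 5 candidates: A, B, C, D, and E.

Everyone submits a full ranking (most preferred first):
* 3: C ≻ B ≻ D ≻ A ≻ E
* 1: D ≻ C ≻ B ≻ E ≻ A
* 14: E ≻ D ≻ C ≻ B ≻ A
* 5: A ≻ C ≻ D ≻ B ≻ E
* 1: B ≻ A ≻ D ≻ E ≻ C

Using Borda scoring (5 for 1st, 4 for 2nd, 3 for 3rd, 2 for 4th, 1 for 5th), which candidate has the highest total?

D

A: 3×2 + 1×1 + 14×1 + 5×5 + 1×4 = 50
B: 3×4 + 1×3 + 14×2 + 5×2 + 1×5 = 58
C: 3×5 + 1×4 + 14×3 + 5×4 + 1×1 = 82
D: 3×3 + 1×5 + 14×4 + 5×3 + 1×3 = 88
E: 3×1 + 1×2 + 14×5 + 5×1 + 1×2 = 82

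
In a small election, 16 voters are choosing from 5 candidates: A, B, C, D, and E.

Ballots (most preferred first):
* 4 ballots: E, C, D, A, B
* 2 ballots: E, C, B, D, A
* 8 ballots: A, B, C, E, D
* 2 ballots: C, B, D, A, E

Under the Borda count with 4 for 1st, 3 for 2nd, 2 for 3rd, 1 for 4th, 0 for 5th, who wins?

A: 4×1 + 2×0 + 8×4 + 2×1 = 38
B: 4×0 + 2×2 + 8×3 + 2×3 = 34
C: 4×3 + 2×3 + 8×2 + 2×4 = 42
D: 4×2 + 2×1 + 8×0 + 2×2 = 14
E: 4×4 + 2×4 + 8×1 + 2×0 = 32

C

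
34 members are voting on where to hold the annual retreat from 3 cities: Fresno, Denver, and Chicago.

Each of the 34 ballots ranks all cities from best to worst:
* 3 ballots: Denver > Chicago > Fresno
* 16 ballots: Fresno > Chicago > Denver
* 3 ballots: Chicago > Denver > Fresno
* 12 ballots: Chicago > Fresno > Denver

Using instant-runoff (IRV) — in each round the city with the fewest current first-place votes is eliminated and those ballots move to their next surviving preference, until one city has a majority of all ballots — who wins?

Round 1: Fresno 16, Denver 3, Chicago 15. Denver eliminated.
Round 2: Fresno 16, Chicago 18. Chicago has a majority (≥18).

Chicago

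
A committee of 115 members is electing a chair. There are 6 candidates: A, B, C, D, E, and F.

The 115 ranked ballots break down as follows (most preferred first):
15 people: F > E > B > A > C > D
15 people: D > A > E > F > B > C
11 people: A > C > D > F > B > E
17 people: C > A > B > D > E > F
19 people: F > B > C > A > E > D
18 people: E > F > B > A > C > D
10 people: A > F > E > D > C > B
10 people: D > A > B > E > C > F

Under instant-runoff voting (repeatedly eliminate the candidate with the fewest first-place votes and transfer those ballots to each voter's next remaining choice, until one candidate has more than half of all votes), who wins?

Round 1: A 21, B 0, C 17, D 25, E 18, F 34. B eliminated.
Round 2: A 21, C 17, D 25, E 18, F 34. C eliminated.
Round 3: A 38, D 25, E 18, F 34. E eliminated.
Round 4: A 38, D 25, F 52. D eliminated.
Round 5: A 63, F 52. A has a majority (≥58).

A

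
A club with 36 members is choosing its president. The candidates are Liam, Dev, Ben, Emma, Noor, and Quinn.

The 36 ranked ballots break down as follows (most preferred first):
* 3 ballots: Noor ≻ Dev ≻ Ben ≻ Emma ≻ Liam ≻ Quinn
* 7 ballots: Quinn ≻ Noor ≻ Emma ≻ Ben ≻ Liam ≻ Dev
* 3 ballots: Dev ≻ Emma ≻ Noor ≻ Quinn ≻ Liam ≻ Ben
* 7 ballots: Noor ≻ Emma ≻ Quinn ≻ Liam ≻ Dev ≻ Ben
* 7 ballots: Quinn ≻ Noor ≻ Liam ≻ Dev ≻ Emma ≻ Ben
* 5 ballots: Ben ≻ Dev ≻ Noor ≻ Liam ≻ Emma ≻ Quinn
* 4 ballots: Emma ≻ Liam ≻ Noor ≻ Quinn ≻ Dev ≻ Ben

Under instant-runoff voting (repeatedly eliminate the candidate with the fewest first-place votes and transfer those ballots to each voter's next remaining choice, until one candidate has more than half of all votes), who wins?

Noor

Round 1: Liam 0, Dev 3, Ben 5, Emma 4, Noor 10, Quinn 14. Liam eliminated.
Round 2: Dev 3, Ben 5, Emma 4, Noor 10, Quinn 14. Dev eliminated.
Round 3: Ben 5, Emma 7, Noor 10, Quinn 14. Ben eliminated.
Round 4: Emma 7, Noor 15, Quinn 14. Emma eliminated.
Round 5: Noor 22, Quinn 14. Noor has a majority (≥19).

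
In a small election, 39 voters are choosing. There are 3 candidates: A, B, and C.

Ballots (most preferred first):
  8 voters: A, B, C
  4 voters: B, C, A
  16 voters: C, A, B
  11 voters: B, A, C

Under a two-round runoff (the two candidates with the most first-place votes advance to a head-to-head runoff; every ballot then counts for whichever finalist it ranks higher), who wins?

B

Round 1 first-place votes: A 8, B 15, C 16. C and B advance.
Runoff: C is ranked above B on 16 ballots, B above C on 23.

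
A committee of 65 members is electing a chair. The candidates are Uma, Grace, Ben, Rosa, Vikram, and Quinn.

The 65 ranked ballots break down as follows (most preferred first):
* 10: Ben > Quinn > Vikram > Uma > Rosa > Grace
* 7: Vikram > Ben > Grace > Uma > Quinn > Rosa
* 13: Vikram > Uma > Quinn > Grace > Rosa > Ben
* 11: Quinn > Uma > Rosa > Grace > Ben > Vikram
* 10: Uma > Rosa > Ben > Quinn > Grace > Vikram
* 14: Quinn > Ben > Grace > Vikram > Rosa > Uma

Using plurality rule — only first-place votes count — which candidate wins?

Quinn

First-place votes: Uma 10, Grace 0, Ben 10, Rosa 0, Vikram 20, Quinn 25.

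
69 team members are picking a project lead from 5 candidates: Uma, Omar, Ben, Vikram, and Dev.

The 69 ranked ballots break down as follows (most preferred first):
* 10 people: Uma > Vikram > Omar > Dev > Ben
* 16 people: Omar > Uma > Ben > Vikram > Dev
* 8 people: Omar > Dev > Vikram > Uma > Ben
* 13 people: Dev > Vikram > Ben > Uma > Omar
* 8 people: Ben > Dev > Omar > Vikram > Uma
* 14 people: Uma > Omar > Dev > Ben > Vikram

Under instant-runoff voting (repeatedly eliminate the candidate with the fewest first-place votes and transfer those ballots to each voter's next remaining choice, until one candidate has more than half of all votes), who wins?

Round 1: Uma 24, Omar 24, Ben 8, Vikram 0, Dev 13. Vikram eliminated.
Round 2: Uma 24, Omar 24, Ben 8, Dev 13. Ben eliminated.
Round 3: Uma 24, Omar 24, Dev 21. Dev eliminated.
Round 4: Uma 37, Omar 32. Uma has a majority (≥35).

Uma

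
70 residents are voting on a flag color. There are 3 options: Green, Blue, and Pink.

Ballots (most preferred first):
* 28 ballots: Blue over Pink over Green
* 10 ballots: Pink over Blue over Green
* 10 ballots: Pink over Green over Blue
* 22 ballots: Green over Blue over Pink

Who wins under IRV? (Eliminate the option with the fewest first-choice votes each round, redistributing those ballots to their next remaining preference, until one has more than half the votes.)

Blue

Round 1: Green 22, Blue 28, Pink 20. Pink eliminated.
Round 2: Green 32, Blue 38. Blue has a majority (≥36).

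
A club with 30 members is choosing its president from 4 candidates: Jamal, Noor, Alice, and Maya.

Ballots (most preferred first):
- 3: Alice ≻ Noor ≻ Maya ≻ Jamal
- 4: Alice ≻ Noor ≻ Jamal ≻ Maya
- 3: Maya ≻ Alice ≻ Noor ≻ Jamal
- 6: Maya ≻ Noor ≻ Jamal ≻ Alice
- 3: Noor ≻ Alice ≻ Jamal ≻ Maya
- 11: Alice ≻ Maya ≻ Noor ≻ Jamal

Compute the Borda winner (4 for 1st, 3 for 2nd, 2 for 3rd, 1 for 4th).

Jamal: 3×1 + 4×2 + 3×1 + 6×2 + 3×2 + 11×1 = 43
Noor: 3×3 + 4×3 + 3×2 + 6×3 + 3×4 + 11×2 = 79
Alice: 3×4 + 4×4 + 3×3 + 6×1 + 3×3 + 11×4 = 96
Maya: 3×2 + 4×1 + 3×4 + 6×4 + 3×1 + 11×3 = 82

Alice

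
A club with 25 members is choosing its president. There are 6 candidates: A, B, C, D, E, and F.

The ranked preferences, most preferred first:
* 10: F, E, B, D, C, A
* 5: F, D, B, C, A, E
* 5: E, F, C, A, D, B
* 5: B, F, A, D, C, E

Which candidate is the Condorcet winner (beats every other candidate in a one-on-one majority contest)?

F vs A: 25–0
F vs B: 20–5
F vs C: 25–0
F vs D: 25–0
F vs E: 20–5
F beats every other candidate.

F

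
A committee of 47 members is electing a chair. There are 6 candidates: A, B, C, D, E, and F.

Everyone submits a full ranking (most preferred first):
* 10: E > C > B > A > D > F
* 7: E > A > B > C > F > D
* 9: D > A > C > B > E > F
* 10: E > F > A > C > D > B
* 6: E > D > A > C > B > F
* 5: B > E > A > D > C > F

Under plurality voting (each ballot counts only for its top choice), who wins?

First-place votes: A 0, B 5, C 0, D 9, E 33, F 0.

E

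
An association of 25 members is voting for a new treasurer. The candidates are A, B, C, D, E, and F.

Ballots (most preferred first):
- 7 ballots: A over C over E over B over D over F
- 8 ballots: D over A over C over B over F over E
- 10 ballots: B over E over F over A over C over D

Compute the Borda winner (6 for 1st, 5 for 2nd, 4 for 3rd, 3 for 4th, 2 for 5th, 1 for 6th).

A: 7×6 + 8×5 + 10×3 = 112
B: 7×3 + 8×3 + 10×6 = 105
C: 7×5 + 8×4 + 10×2 = 87
D: 7×2 + 8×6 + 10×1 = 72
E: 7×4 + 8×1 + 10×5 = 86
F: 7×1 + 8×2 + 10×4 = 63

A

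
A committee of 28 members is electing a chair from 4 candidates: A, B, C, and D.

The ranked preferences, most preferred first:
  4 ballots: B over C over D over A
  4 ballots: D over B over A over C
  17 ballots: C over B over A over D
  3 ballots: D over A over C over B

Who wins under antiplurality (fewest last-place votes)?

Last-place votes: A 4, B 3, C 4, D 17.

B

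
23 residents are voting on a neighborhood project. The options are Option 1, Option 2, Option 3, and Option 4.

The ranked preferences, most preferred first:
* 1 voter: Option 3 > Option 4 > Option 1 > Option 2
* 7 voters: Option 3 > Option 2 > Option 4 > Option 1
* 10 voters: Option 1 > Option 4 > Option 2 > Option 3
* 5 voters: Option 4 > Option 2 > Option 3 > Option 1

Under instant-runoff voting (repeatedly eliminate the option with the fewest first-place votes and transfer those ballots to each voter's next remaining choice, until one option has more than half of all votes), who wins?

Round 1: Option 1 10, Option 2 0, Option 3 8, Option 4 5. Option 2 eliminated.
Round 2: Option 1 10, Option 3 8, Option 4 5. Option 4 eliminated.
Round 3: Option 1 10, Option 3 13. Option 3 has a majority (≥12).

Option 3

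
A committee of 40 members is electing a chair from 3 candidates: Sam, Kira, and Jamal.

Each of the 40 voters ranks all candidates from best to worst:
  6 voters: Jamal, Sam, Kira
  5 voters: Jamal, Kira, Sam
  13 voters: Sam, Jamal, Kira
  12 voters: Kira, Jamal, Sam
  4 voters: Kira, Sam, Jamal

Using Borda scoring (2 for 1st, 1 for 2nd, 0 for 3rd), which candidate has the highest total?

Jamal

Sam: 6×1 + 5×0 + 13×2 + 12×0 + 4×1 = 36
Kira: 6×0 + 5×1 + 13×0 + 12×2 + 4×2 = 37
Jamal: 6×2 + 5×2 + 13×1 + 12×1 + 4×0 = 47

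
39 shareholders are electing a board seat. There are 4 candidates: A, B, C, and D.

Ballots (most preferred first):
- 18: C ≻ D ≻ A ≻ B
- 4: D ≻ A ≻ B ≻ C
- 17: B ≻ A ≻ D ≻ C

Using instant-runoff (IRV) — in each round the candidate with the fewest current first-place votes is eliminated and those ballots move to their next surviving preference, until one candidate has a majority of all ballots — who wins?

B

Round 1: A 0, B 17, C 18, D 4. A eliminated.
Round 2: B 17, C 18, D 4. D eliminated.
Round 3: B 21, C 18. B has a majority (≥20).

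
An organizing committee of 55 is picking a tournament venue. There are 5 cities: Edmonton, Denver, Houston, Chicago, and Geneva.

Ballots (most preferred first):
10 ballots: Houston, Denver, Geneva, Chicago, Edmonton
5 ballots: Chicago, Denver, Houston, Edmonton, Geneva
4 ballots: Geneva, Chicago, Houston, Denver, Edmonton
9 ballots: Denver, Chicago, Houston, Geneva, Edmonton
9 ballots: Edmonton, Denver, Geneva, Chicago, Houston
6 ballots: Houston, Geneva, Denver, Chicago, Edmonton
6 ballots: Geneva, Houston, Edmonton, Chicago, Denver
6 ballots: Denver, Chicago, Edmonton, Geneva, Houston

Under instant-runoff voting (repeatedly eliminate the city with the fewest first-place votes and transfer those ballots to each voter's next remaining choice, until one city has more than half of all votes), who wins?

Denver

Round 1: Edmonton 9, Denver 15, Houston 16, Chicago 5, Geneva 10. Chicago eliminated.
Round 2: Edmonton 9, Denver 20, Houston 16, Geneva 10. Edmonton eliminated.
Round 3: Denver 29, Houston 16, Geneva 10. Denver has a majority (≥28).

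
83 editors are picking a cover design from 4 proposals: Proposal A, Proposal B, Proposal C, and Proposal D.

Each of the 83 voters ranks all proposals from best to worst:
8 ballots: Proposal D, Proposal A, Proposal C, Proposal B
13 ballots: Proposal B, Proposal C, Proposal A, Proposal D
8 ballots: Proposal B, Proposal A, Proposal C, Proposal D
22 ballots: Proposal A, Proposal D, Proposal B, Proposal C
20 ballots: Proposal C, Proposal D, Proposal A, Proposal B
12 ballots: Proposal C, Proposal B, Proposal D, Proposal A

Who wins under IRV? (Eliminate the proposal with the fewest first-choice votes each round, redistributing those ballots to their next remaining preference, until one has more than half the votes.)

Round 1: Proposal A 22, Proposal B 21, Proposal C 32, Proposal D 8. Proposal D eliminated.
Round 2: Proposal A 30, Proposal B 21, Proposal C 32. Proposal B eliminated.
Round 3: Proposal A 38, Proposal C 45. Proposal C has a majority (≥42).

Proposal C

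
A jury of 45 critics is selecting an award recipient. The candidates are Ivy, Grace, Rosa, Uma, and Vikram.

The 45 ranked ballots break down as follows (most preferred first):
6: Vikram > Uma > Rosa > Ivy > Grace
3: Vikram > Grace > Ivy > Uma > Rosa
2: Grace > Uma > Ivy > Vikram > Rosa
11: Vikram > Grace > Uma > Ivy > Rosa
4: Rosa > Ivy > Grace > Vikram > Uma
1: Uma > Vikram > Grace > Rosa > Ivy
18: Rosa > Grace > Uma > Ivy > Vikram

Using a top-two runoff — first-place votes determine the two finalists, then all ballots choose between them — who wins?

Vikram

Round 1 first-place votes: Ivy 0, Grace 2, Rosa 22, Uma 1, Vikram 20. Rosa and Vikram advance.
Runoff: Rosa is ranked above Vikram on 22 ballots, Vikram above Rosa on 23.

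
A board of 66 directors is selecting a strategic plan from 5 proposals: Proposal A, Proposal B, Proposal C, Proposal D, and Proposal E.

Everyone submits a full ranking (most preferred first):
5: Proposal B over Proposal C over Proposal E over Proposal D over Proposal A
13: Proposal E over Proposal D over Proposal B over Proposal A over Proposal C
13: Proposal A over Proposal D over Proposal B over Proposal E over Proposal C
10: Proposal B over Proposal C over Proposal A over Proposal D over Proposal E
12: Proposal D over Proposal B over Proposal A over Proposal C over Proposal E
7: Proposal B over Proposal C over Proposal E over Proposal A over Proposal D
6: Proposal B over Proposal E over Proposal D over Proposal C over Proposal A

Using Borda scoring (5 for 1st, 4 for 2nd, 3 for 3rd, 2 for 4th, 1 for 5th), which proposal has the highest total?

Proposal A: 5×1 + 13×2 + 13×5 + 10×3 + 12×3 + 7×2 + 6×1 = 182
Proposal B: 5×5 + 13×3 + 13×3 + 10×5 + 12×4 + 7×5 + 6×5 = 266
Proposal C: 5×4 + 13×1 + 13×1 + 10×4 + 12×2 + 7×4 + 6×2 = 150
Proposal D: 5×2 + 13×4 + 13×4 + 10×2 + 12×5 + 7×1 + 6×3 = 219
Proposal E: 5×3 + 13×5 + 13×2 + 10×1 + 12×1 + 7×3 + 6×4 = 173

Proposal B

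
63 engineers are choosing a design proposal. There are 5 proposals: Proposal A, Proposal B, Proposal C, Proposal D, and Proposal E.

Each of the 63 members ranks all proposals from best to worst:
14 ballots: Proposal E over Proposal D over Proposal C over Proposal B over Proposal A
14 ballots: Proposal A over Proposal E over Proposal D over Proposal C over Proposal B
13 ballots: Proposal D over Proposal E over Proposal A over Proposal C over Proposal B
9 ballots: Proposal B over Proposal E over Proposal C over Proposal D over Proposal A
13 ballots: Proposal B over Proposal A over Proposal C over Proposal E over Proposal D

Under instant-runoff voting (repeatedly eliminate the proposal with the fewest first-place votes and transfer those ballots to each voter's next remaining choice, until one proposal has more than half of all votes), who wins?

Proposal E

Round 1: Proposal A 14, Proposal B 22, Proposal C 0, Proposal D 13, Proposal E 14. Proposal C eliminated.
Round 2: Proposal A 14, Proposal B 22, Proposal D 13, Proposal E 14. Proposal D eliminated.
Round 3: Proposal A 14, Proposal B 22, Proposal E 27. Proposal A eliminated.
Round 4: Proposal B 22, Proposal E 41. Proposal E has a majority (≥32).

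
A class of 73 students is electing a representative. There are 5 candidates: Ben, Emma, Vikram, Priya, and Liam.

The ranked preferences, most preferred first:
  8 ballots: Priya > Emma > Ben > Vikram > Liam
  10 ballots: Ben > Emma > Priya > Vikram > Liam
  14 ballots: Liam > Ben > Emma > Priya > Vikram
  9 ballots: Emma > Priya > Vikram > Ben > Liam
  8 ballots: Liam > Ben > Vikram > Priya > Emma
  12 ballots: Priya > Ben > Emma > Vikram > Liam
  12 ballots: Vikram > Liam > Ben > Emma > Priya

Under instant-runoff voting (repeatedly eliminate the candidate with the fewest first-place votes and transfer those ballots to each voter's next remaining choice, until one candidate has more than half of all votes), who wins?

Priya

Round 1: Ben 10, Emma 9, Vikram 12, Priya 20, Liam 22. Emma eliminated.
Round 2: Ben 10, Vikram 12, Priya 29, Liam 22. Ben eliminated.
Round 3: Vikram 12, Priya 39, Liam 22. Priya has a majority (≥37).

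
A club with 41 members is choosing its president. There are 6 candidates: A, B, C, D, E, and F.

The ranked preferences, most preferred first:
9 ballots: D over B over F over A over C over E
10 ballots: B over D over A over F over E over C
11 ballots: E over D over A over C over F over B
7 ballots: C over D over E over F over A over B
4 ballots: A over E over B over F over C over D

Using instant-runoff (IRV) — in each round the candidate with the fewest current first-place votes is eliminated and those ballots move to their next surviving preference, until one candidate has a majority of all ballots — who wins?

D

Round 1: A 4, B 10, C 7, D 9, E 11, F 0. F eliminated.
Round 2: A 4, B 10, C 7, D 9, E 11. A eliminated.
Round 3: B 10, C 7, D 9, E 15. C eliminated.
Round 4: B 10, D 16, E 15. B eliminated.
Round 5: D 26, E 15. D has a majority (≥21).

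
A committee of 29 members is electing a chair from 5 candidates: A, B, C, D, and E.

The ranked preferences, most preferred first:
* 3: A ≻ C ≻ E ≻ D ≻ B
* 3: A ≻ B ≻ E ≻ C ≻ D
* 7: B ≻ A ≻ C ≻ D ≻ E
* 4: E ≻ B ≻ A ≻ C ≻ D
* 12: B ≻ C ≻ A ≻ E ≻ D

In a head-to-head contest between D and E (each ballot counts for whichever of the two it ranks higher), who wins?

D is ranked above E on 7 ballots; E above D on 22.

E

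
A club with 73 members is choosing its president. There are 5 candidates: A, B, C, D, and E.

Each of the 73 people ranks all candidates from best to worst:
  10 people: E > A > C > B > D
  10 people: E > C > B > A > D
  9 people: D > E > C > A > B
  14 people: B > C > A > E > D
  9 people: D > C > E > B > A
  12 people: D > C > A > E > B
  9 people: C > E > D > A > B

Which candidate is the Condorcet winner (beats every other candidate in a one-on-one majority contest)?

C

C vs A: 63–10
C vs B: 59–14
C vs D: 43–30
C vs E: 44–29
C beats every other candidate.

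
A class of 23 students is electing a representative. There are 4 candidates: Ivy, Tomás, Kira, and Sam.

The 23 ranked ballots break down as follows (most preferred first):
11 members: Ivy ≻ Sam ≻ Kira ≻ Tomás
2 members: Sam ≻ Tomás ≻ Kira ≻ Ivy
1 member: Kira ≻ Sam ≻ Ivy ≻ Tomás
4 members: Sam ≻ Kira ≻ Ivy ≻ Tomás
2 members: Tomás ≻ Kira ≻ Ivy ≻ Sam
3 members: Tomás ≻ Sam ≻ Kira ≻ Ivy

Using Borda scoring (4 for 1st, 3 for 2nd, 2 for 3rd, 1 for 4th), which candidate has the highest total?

Ivy: 11×4 + 2×1 + 1×2 + 4×2 + 2×2 + 3×1 = 63
Tomás: 11×1 + 2×3 + 1×1 + 4×1 + 2×4 + 3×4 = 42
Kira: 11×2 + 2×2 + 1×4 + 4×3 + 2×3 + 3×2 = 54
Sam: 11×3 + 2×4 + 1×3 + 4×4 + 2×1 + 3×3 = 71

Sam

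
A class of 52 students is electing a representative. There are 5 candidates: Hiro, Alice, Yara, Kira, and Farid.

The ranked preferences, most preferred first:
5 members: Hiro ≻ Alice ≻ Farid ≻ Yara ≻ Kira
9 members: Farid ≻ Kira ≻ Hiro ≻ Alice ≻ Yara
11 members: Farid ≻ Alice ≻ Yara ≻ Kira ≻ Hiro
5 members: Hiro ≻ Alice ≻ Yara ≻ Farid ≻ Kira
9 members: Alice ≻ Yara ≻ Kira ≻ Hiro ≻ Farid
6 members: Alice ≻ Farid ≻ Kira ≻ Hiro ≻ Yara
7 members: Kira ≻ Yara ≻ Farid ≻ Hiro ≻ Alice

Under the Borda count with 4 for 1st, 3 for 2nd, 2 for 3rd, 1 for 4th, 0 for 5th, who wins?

Hiro: 5×4 + 9×2 + 11×0 + 5×4 + 9×1 + 6×1 + 7×1 = 80
Alice: 5×3 + 9×1 + 11×3 + 5×3 + 9×4 + 6×4 + 7×0 = 132
Yara: 5×1 + 9×0 + 11×2 + 5×2 + 9×3 + 6×0 + 7×3 = 85
Kira: 5×0 + 9×3 + 11×1 + 5×0 + 9×2 + 6×2 + 7×4 = 96
Farid: 5×2 + 9×4 + 11×4 + 5×1 + 9×0 + 6×3 + 7×2 = 127

Alice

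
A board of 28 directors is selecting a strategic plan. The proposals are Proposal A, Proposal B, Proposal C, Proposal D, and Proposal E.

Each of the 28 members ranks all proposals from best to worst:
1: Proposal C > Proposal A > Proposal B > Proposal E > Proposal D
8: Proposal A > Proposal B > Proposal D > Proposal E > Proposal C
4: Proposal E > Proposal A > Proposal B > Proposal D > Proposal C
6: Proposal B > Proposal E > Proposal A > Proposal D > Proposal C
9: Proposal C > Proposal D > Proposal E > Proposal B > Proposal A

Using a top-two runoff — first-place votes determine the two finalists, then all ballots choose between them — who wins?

Round 1 first-place votes: Proposal A 8, Proposal B 6, Proposal C 10, Proposal D 0, Proposal E 4. Proposal C and Proposal A advance.
Runoff: Proposal C is ranked above Proposal A on 10 ballots, Proposal A above Proposal C on 18.

Proposal A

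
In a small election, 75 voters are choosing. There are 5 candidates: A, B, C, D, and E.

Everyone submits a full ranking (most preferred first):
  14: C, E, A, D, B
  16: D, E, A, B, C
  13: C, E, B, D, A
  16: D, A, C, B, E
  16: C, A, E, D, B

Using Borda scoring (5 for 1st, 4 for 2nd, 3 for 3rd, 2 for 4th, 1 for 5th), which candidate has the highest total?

A: 14×3 + 16×3 + 13×1 + 16×4 + 16×4 = 231
B: 14×1 + 16×2 + 13×3 + 16×2 + 16×1 = 133
C: 14×5 + 16×1 + 13×5 + 16×3 + 16×5 = 279
D: 14×2 + 16×5 + 13×2 + 16×5 + 16×2 = 246
E: 14×4 + 16×4 + 13×4 + 16×1 + 16×3 = 236

C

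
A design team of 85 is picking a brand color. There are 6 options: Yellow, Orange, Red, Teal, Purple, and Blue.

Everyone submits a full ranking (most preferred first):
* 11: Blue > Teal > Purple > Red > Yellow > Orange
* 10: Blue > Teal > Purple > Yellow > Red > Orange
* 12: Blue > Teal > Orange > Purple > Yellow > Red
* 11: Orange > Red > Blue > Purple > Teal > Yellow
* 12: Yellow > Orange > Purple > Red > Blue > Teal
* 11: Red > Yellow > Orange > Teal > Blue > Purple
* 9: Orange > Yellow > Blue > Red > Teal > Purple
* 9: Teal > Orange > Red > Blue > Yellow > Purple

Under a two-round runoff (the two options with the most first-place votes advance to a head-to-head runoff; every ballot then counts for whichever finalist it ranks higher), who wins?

Orange

Round 1 first-place votes: Yellow 12, Orange 20, Red 11, Teal 9, Purple 0, Blue 33. Blue and Orange advance.
Runoff: Blue is ranked above Orange on 33 ballots, Orange above Blue on 52.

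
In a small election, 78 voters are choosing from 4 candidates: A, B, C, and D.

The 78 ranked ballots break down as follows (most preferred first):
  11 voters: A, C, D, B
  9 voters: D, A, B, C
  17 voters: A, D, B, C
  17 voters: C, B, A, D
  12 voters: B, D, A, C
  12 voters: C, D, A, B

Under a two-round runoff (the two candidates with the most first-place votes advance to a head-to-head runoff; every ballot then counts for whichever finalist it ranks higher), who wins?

A

Round 1 first-place votes: A 28, B 12, C 29, D 9. C and A advance.
Runoff: C is ranked above A on 29 ballots, A above C on 49.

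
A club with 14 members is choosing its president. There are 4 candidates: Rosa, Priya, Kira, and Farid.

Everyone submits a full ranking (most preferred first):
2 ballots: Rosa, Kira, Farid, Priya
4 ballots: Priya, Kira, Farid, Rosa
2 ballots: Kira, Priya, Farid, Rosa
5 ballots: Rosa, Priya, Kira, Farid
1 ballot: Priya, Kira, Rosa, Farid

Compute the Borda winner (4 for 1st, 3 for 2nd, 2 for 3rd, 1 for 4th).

Rosa: 2×4 + 4×1 + 2×1 + 5×4 + 1×2 = 36
Priya: 2×1 + 4×4 + 2×3 + 5×3 + 1×4 = 43
Kira: 2×3 + 4×3 + 2×4 + 5×2 + 1×3 = 39
Farid: 2×2 + 4×2 + 2×2 + 5×1 + 1×1 = 22

Priya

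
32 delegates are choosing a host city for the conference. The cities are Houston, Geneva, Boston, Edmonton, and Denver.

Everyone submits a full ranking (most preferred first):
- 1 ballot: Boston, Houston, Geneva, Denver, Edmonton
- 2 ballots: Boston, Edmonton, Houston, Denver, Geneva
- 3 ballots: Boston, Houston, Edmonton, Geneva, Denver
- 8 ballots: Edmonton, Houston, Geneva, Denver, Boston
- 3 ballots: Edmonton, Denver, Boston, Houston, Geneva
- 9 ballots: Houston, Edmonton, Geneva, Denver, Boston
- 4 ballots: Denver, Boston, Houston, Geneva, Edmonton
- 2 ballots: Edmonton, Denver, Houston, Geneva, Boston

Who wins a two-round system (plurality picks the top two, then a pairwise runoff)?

Round 1 first-place votes: Houston 9, Geneva 0, Boston 6, Edmonton 13, Denver 4. Edmonton and Houston advance.
Runoff: Edmonton is ranked above Houston on 15 ballots, Houston above Edmonton on 17.

Houston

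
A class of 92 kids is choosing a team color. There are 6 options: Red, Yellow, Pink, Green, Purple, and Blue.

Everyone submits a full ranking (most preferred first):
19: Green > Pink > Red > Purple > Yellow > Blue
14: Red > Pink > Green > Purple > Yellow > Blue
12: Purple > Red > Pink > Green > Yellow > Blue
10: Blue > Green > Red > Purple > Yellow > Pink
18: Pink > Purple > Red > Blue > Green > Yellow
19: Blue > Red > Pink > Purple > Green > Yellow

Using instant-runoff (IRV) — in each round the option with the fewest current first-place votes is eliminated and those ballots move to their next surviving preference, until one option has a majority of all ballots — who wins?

Round 1: Red 14, Yellow 0, Pink 18, Green 19, Purple 12, Blue 29. Yellow eliminated.
Round 2: Red 14, Pink 18, Green 19, Purple 12, Blue 29. Purple eliminated.
Round 3: Red 26, Pink 18, Green 19, Blue 29. Pink eliminated.
Round 4: Red 44, Green 19, Blue 29. Green eliminated.
Round 5: Red 63, Blue 29. Red has a majority (≥47).

Red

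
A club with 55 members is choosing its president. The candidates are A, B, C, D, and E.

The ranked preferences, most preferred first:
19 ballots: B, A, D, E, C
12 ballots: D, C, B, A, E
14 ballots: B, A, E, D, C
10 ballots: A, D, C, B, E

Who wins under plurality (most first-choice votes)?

First-place votes: A 10, B 33, C 0, D 12, E 0.

B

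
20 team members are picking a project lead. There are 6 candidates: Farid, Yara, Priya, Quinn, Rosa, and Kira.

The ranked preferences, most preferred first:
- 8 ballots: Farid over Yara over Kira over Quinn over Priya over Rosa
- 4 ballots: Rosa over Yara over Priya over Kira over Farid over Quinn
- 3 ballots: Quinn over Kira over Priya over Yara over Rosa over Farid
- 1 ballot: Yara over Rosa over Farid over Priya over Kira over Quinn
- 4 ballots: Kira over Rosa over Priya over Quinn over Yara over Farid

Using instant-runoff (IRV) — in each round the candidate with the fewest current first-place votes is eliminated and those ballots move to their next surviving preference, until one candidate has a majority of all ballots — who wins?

Kira

Round 1: Farid 8, Yara 1, Priya 0, Quinn 3, Rosa 4, Kira 4. Priya eliminated.
Round 2: Farid 8, Yara 1, Quinn 3, Rosa 4, Kira 4. Yara eliminated.
Round 3: Farid 8, Quinn 3, Rosa 5, Kira 4. Quinn eliminated.
Round 4: Farid 8, Rosa 5, Kira 7. Rosa eliminated.
Round 5: Farid 9, Kira 11. Kira has a majority (≥11).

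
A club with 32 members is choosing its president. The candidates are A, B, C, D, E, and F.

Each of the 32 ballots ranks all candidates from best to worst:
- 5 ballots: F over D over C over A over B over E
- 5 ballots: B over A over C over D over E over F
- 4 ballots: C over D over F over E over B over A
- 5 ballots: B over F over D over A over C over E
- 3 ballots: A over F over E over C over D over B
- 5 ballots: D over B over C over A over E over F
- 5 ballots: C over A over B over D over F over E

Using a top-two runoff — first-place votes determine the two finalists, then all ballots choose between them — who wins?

C

Round 1 first-place votes: A 3, B 10, C 9, D 5, E 0, F 5. B and C advance.
Runoff: B is ranked above C on 15 ballots, C above B on 17.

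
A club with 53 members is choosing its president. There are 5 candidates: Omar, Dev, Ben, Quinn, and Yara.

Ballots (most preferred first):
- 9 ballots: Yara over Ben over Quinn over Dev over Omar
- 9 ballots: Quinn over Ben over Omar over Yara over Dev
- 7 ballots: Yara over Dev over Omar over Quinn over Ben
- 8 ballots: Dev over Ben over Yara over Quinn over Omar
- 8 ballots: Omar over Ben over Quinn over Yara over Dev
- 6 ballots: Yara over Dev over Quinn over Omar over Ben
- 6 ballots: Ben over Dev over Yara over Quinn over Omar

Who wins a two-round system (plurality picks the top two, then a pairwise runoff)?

Yara

Round 1 first-place votes: Omar 8, Dev 8, Ben 6, Quinn 9, Yara 22. Yara and Quinn advance.
Runoff: Yara is ranked above Quinn on 36 ballots, Quinn above Yara on 17.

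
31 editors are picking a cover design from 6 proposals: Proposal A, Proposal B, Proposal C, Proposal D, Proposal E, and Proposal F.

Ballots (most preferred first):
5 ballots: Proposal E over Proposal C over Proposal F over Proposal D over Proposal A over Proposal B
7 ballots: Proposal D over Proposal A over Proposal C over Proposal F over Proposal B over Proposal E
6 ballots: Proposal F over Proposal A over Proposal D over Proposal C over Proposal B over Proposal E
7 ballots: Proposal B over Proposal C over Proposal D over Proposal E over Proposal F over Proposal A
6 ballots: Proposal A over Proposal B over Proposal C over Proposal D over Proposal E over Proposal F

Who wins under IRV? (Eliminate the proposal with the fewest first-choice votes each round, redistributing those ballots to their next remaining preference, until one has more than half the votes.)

Round 1: Proposal A 6, Proposal B 7, Proposal C 0, Proposal D 7, Proposal E 5, Proposal F 6. Proposal C eliminated.
Round 2: Proposal A 6, Proposal B 7, Proposal D 7, Proposal E 5, Proposal F 6. Proposal E eliminated.
Round 3: Proposal A 6, Proposal B 7, Proposal D 7, Proposal F 11. Proposal A eliminated.
Round 4: Proposal B 13, Proposal D 7, Proposal F 11. Proposal D eliminated.
Round 5: Proposal B 13, Proposal F 18. Proposal F has a majority (≥16).

Proposal F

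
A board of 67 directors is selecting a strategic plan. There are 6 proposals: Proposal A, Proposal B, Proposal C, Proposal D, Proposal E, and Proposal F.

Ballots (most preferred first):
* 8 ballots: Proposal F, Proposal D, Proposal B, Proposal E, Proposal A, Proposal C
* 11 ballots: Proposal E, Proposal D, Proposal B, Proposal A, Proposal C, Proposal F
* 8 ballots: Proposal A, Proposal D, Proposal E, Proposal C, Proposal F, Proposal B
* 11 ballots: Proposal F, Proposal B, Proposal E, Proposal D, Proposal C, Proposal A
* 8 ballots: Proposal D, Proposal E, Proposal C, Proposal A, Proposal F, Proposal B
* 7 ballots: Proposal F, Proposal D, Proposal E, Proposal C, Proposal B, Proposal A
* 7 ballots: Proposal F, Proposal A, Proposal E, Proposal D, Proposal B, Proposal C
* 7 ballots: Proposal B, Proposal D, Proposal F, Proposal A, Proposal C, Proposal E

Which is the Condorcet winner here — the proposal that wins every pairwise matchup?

Proposal D

Proposal D vs Proposal A: 52–15
Proposal D vs Proposal B: 49–18
Proposal D vs Proposal C: 67–0
Proposal D vs Proposal E: 38–29
Proposal D vs Proposal F: 34–33
Proposal D beats every other proposal.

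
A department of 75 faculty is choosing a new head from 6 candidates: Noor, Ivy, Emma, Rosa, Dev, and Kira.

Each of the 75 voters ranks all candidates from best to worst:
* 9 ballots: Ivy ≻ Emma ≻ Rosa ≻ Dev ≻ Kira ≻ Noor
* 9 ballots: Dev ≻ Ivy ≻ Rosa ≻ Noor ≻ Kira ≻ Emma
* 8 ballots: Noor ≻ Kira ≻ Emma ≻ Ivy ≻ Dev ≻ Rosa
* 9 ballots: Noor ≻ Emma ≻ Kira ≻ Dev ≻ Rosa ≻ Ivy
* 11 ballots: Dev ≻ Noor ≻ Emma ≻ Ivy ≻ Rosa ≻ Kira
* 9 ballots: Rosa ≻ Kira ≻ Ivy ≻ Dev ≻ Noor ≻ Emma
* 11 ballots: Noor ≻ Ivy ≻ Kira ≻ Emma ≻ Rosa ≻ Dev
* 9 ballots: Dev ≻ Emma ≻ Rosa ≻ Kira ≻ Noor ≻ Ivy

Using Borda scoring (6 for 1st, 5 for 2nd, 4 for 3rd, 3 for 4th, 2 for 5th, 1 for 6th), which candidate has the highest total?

Noor

Noor: 9×1 + 9×3 + 8×6 + 9×6 + 11×5 + 9×2 + 11×6 + 9×2 = 295
Ivy: 9×6 + 9×5 + 8×3 + 9×1 + 11×3 + 9×4 + 11×5 + 9×1 = 265
Emma: 9×5 + 9×1 + 8×4 + 9×5 + 11×4 + 9×1 + 11×3 + 9×5 = 262
Rosa: 9×4 + 9×4 + 8×1 + 9×2 + 11×2 + 9×6 + 11×2 + 9×4 = 232
Dev: 9×3 + 9×6 + 8×2 + 9×3 + 11×6 + 9×3 + 11×1 + 9×6 = 282
Kira: 9×2 + 9×2 + 8×5 + 9×4 + 11×1 + 9×5 + 11×4 + 9×3 = 239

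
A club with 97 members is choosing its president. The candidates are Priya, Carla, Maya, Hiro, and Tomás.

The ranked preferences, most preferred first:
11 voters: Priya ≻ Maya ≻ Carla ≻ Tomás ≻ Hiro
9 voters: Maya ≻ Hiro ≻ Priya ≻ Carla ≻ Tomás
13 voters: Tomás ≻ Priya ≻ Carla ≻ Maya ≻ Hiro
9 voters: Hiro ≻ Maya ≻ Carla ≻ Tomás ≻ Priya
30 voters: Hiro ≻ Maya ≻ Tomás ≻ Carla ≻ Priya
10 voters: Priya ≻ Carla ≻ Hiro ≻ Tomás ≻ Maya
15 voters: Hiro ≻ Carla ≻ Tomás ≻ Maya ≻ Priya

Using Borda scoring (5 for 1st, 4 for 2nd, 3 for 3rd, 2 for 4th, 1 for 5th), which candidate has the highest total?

Hiro

Priya: 11×5 + 9×3 + 13×4 + 9×1 + 30×1 + 10×5 + 15×1 = 238
Carla: 11×3 + 9×2 + 13×3 + 9×3 + 30×2 + 10×4 + 15×4 = 277
Maya: 11×4 + 9×5 + 13×2 + 9×4 + 30×4 + 10×1 + 15×2 = 311
Hiro: 11×1 + 9×4 + 13×1 + 9×5 + 30×5 + 10×3 + 15×5 = 360
Tomás: 11×2 + 9×1 + 13×5 + 9×2 + 30×3 + 10×2 + 15×3 = 269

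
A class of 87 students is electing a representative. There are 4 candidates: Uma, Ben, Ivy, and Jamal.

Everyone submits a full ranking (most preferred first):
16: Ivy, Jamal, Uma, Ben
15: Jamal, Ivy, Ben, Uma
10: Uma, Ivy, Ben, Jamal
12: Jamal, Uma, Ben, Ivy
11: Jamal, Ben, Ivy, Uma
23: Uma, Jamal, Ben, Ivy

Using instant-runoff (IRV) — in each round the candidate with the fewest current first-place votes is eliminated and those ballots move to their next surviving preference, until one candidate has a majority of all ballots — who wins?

Round 1: Uma 33, Ben 0, Ivy 16, Jamal 38. Ben eliminated.
Round 2: Uma 33, Ivy 16, Jamal 38. Ivy eliminated.
Round 3: Uma 33, Jamal 54. Jamal has a majority (≥44).

Jamal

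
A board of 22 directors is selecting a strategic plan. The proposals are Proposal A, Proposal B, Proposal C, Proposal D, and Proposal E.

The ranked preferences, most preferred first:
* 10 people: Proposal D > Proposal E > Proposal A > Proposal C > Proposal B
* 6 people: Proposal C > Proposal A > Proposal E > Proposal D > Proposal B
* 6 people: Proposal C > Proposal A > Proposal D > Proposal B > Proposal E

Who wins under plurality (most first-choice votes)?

Proposal C

First-place votes: Proposal A 0, Proposal B 0, Proposal C 12, Proposal D 10, Proposal E 0.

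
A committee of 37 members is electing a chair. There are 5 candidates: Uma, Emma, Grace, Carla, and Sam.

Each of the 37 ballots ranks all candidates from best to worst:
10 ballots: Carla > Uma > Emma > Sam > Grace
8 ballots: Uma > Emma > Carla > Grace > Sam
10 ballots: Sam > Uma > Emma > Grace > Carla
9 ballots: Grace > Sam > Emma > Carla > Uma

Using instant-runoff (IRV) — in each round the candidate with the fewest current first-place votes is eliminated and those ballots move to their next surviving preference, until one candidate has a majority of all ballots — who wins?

Sam

Round 1: Uma 8, Emma 0, Grace 9, Carla 10, Sam 10. Emma eliminated.
Round 2: Uma 8, Grace 9, Carla 10, Sam 10. Uma eliminated.
Round 3: Grace 9, Carla 18, Sam 10. Grace eliminated.
Round 4: Carla 18, Sam 19. Sam has a majority (≥19).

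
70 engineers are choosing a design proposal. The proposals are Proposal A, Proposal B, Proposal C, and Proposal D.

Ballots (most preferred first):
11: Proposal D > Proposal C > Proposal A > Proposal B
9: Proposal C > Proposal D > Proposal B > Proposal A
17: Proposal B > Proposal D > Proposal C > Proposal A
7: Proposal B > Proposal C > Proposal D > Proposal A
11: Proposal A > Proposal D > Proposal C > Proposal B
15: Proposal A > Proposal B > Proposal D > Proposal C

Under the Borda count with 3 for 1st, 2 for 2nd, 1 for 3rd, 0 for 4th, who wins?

Proposal D

Proposal A: 11×1 + 9×0 + 17×0 + 7×0 + 11×3 + 15×3 = 89
Proposal B: 11×0 + 9×1 + 17×3 + 7×3 + 11×0 + 15×2 = 111
Proposal C: 11×2 + 9×3 + 17×1 + 7×2 + 11×1 + 15×0 = 91
Proposal D: 11×3 + 9×2 + 17×2 + 7×1 + 11×2 + 15×1 = 129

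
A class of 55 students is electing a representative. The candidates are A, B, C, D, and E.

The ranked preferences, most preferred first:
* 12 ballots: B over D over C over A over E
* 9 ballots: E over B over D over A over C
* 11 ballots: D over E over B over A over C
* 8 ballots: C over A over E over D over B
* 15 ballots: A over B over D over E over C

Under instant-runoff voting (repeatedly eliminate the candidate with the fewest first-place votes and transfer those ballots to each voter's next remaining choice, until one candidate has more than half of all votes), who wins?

B

Round 1: A 15, B 12, C 8, D 11, E 9. C eliminated.
Round 2: A 23, B 12, D 11, E 9. E eliminated.
Round 3: A 23, B 21, D 11. D eliminated.
Round 4: A 23, B 32. B has a majority (≥28).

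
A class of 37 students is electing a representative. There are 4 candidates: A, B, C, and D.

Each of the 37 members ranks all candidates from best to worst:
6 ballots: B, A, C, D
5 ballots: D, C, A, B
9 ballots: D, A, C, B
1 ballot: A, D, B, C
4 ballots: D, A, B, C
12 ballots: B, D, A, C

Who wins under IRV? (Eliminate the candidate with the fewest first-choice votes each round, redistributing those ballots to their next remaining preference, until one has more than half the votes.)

Round 1: A 1, B 18, C 0, D 18. C eliminated.
Round 2: A 1, B 18, D 18. A eliminated.
Round 3: B 18, D 19. D has a majority (≥19).

D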